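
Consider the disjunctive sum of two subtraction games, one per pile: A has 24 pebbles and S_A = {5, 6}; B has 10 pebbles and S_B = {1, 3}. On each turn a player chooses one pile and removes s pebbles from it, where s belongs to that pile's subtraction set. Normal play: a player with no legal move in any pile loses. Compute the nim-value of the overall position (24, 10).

0

Pile A, S = {5, 6}:
G(0) = 0
G(1) = mex{} = 0
G(2) = mex{} = 0
G(3) = mex{} = 0
G(4) = mex{} = 0
G(5) = mex{0} = 1
G(6) = mex{0,0} = 1
G(7) = mex{0,0} = 1
G(8) = mex{0,0} = 1
G(9) = mex{0,0} = 1
G(10) = mex{1,0} = 2
G(11) = mex{1,1} = 0
G(12) = mex{1,1} = 0
G(13) = mex{1,1} = 0
G(14) = mex{1,1} = 0
G(15) = mex{2,1} = 0
G(16) = mex{0,2} = 1
G(17) = mex{0,0} = 1
G(18) = mex{0,0} = 1
G(19) = mex{0,0} = 1
G(20) = mex{0,0} = 1
G(21) = mex{1,0} = 2
G(22) = mex{1,1} = 0
G(23) = mex{1,1} = 0
G(24) = mex{1,1} = 0
G_A(24) = 0.
Pile B, S = {1, 3}:
G(0) = 0
G(1) = mex{0} = 1
G(2) = mex{1} = 0
G(3) = mex{0,0} = 1
G(4) = mex{1,1} = 0
G(5) = mex{0,0} = 1
G(6) = mex{1,1} = 0
G(7) = mex{0,0} = 1
G(8) = mex{1,1} = 0
G(9) = mex{0,0} = 1
G(10) = mex{1,1} = 0
G_B(10) = 0.
Combined Grundy value = 0 ⊕ 0 = 0.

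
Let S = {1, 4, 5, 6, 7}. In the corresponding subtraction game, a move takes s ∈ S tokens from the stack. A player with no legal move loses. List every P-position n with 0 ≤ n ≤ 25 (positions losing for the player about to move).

G(0) = 0
G(1) = mex{0} = 1
G(2) = mex{1} = 0
G(3) = mex{0} = 1
G(4) = mex{1,0} = 2
G(5) = mex{2,1,0} = 3
G(6) = mex{3,0,1,0} = 2
G(7) = mex{2,1,0,1,0} = 3
G(8) = mex{3,2,1,0,1} = 4
G(9) = mex{4,3,2,1,0} = 5
G(10) = mex{5,2,3,2,1} = 0
G(11) = mex{0,3,2,3,2} = 1
G(12) = mex{1,4,3,2,3} = 0
G(13) = mex{0,5,4,3,2} = 1
G(14) = mex{1,0,5,4,3} = 2
G(15) = mex{2,1,0,5,4} = 3
G(16) = mex{3,0,1,0,5} = 2
G(17) = mex{2,1,0,1,0} = 3
G(18) = mex{3,2,1,0,1} = 4
G(19) = mex{4,3,2,1,0} = 5
G(20) = mex{5,2,3,2,1} = 0
G(21) = mex{0,3,2,3,2} = 1
G(22) = mex{1,4,3,2,3} = 0
G(23) = mex{0,5,4,3,2} = 1
G(24) = mex{1,0,5,4,3} = 2
G(25) = mex{2,1,0,5,4} = 3
P-positions are exactly the n with G(n) = 0.

0, 2, 10, 12, 20, 22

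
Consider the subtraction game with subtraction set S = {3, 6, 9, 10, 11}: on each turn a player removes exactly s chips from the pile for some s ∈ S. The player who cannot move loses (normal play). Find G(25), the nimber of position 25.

3

G(0) = 0
G(1) = mex{} = 0
G(2) = mex{} = 0
G(3) = mex{0} = 1
G(4) = mex{0} = 1
G(5) = mex{0} = 1
G(6) = mex{1,0} = 2
G(7) = mex{1,0} = 2
G(8) = mex{1,0} = 2
G(9) = mex{2,1,0} = 3
G(10) = mex{2,1,0,0} = 3
G(11) = mex{2,1,0,0,0} = 3
G(12) = mex{3,2,1,0,0} = 4
G(13) = mex{3,2,1,1,0} = 4
G(14) = mex{3,2,1,1,1} = 0
G(15) = mex{4,3,2,1,1} = 0
G(16) = mex{4,3,2,2,1} = 0
G(17) = mex{0,3,2,2,2} = 1
G(18) = mex{0,4,3,2,2} = 1
G(19) = mex{0,4,3,3,2} = 1
G(20) = mex{1,0,3,3,3} = 2
G(21) = mex{1,0,4,3,3} = 2
G(22) = mex{1,0,4,4,3} = 2
G(23) = mex{2,1,0,4,4} = 3
G(24) = mex{2,1,0,0,4} = 3
G(25) = mex{2,1,0,0,0} = 3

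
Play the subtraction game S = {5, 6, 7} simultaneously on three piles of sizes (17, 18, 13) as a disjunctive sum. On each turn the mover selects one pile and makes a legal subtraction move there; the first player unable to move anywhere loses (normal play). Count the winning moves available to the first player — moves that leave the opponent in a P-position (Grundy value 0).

All piles use S = {5, 6, 7}:
n :  0  1  2  3  4  5  6  7  8  9 10 11 12 13 14 15 16 17 18
G :  0  0  0  0  0  1  1  1  1  1  2  2  0  0  0  0  0  1  1
Pile A: G(17) = 1.
Pile B: G(18) = 1.
Pile C: G(13) = 0.
Combined Grundy value = 1 ⊕ 1 ⊕ 0 = 0.
A winning move leaves total XOR = 0, i.e. changes one component's Grundy value g to g ⊕ X where X is the current total.
Pile A: target g' = 1⊕0 = 1, but every legal move changes the Grundy value (mex property), so 0 moves.
Pile B: target g' = 1⊕0 = 1, but every legal move changes the Grundy value (mex property), so 0 moves.
Pile C: target g' = 0⊕0 = 0, but every legal move changes the Grundy value (mex property), so 0 moves.

0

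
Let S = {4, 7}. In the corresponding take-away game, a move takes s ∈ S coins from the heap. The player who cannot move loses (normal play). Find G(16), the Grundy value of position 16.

n :  0  1  2  3  4  5  6  7  8  9 10 11 12 13 14 15 16
G :  0  0  0  0  1  1  1  1  2  2  2  0  0  0  0  1  1

1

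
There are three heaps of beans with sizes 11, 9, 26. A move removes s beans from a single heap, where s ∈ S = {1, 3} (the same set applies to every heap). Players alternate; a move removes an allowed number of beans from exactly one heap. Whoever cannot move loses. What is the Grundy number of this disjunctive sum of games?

0

All heaps use S = {1, 3}:
G(0) = 0
G(1) = mex{0} = 1
G(2) = mex{1} = 0
G(3) = mex{0,0} = 1
G(4) = mex{1,1} = 0
G(5) = mex{0,0} = 1
G(6) = mex{1,1} = 0
G(7) = mex{0,0} = 1
G(8) = mex{1,1} = 0
G(9) = mex{0,0} = 1
G(10) = mex{1,1} = 0
G(11) = mex{0,0} = 1
G(12) = mex{1,1} = 0
G(13) = mex{0,0} = 1
G(14) = mex{1,1} = 0
G(15) = mex{0,0} = 1
G(16) = mex{1,1} = 0
G(17) = mex{0,0} = 1
G(18) = mex{1,1} = 0
G(19) = mex{0,0} = 1
G(20) = mex{1,1} = 0
G(21) = mex{0,0} = 1
G(22) = mex{1,1} = 0
G(23) = mex{0,0} = 1
G(24) = mex{1,1} = 0
G(25) = mex{0,0} = 1
G(26) = mex{1,1} = 0
Heap A: G(11) = 1.
Heap B: G(9) = 1.
Heap C: G(26) = 0.
Combined Grundy value = 1 ⊕ 1 ⊕ 0 = 0.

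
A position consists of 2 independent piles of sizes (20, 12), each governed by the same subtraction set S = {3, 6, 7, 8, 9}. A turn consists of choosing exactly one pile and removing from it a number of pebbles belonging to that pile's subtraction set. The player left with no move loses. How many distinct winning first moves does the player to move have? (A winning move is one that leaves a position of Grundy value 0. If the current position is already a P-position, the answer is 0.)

All piles use S = {3, 6, 7, 8, 9}:
G(0) = 0
G(1) = mex{} = 0
G(2) = mex{} = 0
G(3) = mex{0} = 1
G(4) = mex{0} = 1
G(5) = mex{0} = 1
G(6) = mex{1,0} = 2
G(7) = mex{1,0,0} = 2
G(8) = mex{1,0,0,0} = 2
G(9) = mex{2,1,0,0,0} = 3
G(10) = mex{2,1,1,0,0} = 3
G(11) = mex{2,1,1,1,0} = 3
G(12) = mex{3,2,1,1,1} = 0
G(13) = mex{3,2,2,1,1} = 0
G(14) = mex{3,2,2,2,1} = 0
G(15) = mex{0,3,2,2,2} = 1
G(16) = mex{0,3,3,2,2} = 1
G(17) = mex{0,3,3,3,2} = 1
G(18) = mex{1,0,3,3,3} = 2
G(19) = mex{1,0,0,3,3} = 2
G(20) = mex{1,0,0,0,3} = 2
Pile A: G(20) = 2.
Pile B: G(12) = 0.
Combined Grundy value = 2 ⊕ 0 = 2.
A winning move leaves total XOR = 0, i.e. changes one component's Grundy value g to g ⊕ X where X is the current total.
Pile A: need g' = 2⊕2 = 0. Options: 20−3→G=1, 20−6→G=0, 20−7→G=0, 20−8→G=0, 20−9→G=3. Hits: 3.
Pile B: need g' = 0⊕2 = 2. Options: 12−3→G=3, 12−6→G=2, 12−7→G=1, 12−8→G=1, 12−9→G=1. Hits: 1.

4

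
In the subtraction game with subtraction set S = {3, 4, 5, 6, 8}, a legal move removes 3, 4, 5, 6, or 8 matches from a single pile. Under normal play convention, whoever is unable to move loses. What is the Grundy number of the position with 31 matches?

3

n :  0  1  2  3  4  5  6  7  8  9 10 11 12 13 14 15 16 17 18 19 20 21 22 23 24 25 26 27 28 29 30 31
G :  0  0  0  1  1  1  2  2  2  3  3  0  0  0  1  1  1  2  2  2  3  3  0  0  0  1  1  1  2  2  2  3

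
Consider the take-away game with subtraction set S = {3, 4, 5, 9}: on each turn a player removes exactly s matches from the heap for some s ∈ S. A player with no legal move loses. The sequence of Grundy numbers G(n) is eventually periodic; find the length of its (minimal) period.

G(0) = 0
G(1) = mex{} = 0
G(2) = mex{} = 0
G(3) = mex{0} = 1
G(4) = mex{0,0} = 1
G(5) = mex{0,0,0} = 1
G(6) = mex{1,0,0} = 2
G(7) = mex{1,1,0} = 2
G(8) = mex{1,1,1} = 0
G(9) = mex{2,1,1,0} = 3
G(10) = mex{2,2,1,0} = 3
G(11) = mex{0,2,2,0} = 1
G(12) = mex{3,0,2,1} = 4
G(13) = mex{3,3,0,1} = 2
G(14) = mex{1,3,3,1} = 0
G(15) = mex{4,1,3,2} = 0
G(16) = mex{2,4,1,2} = 0
G(17) = mex{0,2,4,0} = 1
G(18) = mex{0,0,2,3} = 1
G(19) = mex{0,0,0,3} = 1
G(20) = mex{1,0,0,1} = 2
G(21) = mex{1,1,0,4} = 2
G(22) = mex{1,1,1,2} = 0
G(23) = mex{2,1,1,0} = 3
G(24) = mex{2,2,1,0} = 3
G(25) = mex{0,2,2,0} = 1
G(26) = mex{3,0,2,1} = 4
G(27) = mex{3,3,0,1} = 2
G(28) = mex{1,3,3,1} = 0
G(29) = mex{4,1,3,2} = 0
G(n+14) = G(n) holds for n = 0,…,8 (a full window of length max(S) = 9), so the sequence is purely periodic with period 14.

14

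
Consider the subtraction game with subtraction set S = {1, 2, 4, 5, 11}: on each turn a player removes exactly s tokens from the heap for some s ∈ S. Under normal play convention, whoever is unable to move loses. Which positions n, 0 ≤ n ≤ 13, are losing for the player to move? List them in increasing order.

0, 3, 6, 9, 12

n :  0  1  2  3  4  5  6  7  8  9 10 11 12 13
G :  0  1  2  0  1  2  0  1  2  0  1  2  0  1
P-positions are exactly the n with G(n) = 0.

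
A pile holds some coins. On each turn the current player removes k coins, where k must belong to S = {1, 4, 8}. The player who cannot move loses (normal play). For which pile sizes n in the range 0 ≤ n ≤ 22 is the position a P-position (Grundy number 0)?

n :  0  1  2  3  4  5  6  7  8  9 10 11 12 13 14 15 16 17 18 19 20 21 22
G :  0  1  0  1  2  0  1  0  1  2  3  2  0  1  0  1  2  0  1  0  1  2  3
P-positions are exactly the n with G(n) = 0.

0, 2, 5, 7, 12, 14, 17, 19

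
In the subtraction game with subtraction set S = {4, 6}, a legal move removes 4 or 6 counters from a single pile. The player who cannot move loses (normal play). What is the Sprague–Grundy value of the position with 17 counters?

G(0) = 0
G(1) = mex{} = 0
G(2) = mex{} = 0
G(3) = mex{} = 0
G(4) = mex{0} = 1
G(5) = mex{0} = 1
G(6) = mex{0,0} = 1
G(7) = mex{0,0} = 1
G(8) = mex{1,0} = 2
G(9) = mex{1,0} = 2
G(10) = mex{1,1} = 0
G(11) = mex{1,1} = 0
G(12) = mex{2,1} = 0
G(13) = mex{2,1} = 0
G(14) = mex{0,2} = 1
G(15) = mex{0,2} = 1
G(16) = mex{0,0} = 1
G(17) = mex{0,0} = 1

1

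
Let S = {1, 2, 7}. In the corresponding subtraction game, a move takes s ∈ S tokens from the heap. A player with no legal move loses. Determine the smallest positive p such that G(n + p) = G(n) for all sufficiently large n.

3

n :  0  1  2  3  4  5  6  7  8  9 10 11 12 13 14
G :  0  1  2  0  1  2  0  1  2  0  1  2  0  1  2
G(n+3) = G(n) holds for n = 0,…,6 (a full window of length max(S) = 7), so the sequence is purely periodic with period 3.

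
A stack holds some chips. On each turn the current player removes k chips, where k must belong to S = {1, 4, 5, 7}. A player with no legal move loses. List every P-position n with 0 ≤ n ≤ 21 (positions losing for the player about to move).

G(0) = 0
G(1) = mex{0} = 1
G(2) = mex{1} = 0
G(3) = mex{0} = 1
G(4) = mex{1,0} = 2
G(5) = mex{2,1,0} = 3
G(6) = mex{3,0,1} = 2
G(7) = mex{2,1,0,0} = 3
G(8) = mex{3,2,1,1} = 0
G(9) = mex{0,3,2,0} = 1
G(10) = mex{1,2,3,1} = 0
G(11) = mex{0,3,2,2} = 1
G(12) = mex{1,0,3,3} = 2
G(13) = mex{2,1,0,2} = 3
G(14) = mex{3,0,1,3} = 2
G(15) = mex{2,1,0,0} = 3
G(16) = mex{3,2,1,1} = 0
G(17) = mex{0,3,2,0} = 1
G(18) = mex{1,2,3,1} = 0
G(19) = mex{0,3,2,2} = 1
G(20) = mex{1,0,3,3} = 2
G(21) = mex{2,1,0,2} = 3
P-positions are exactly the n with G(n) = 0.

0, 2, 8, 10, 16, 18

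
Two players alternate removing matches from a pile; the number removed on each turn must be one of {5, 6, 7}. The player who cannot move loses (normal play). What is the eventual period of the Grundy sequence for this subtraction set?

n :  0  1  2  3  4  5  6  7  8  9 10 11 12 13 14 15 16 17 18 19 20 21 22 23 24 25
G :  0  0  0  0  0  1  1  1  1  1  2  2  0  0  0  0  0  1  1  1  1  1  2  2  0  0
G(n+12) = G(n) holds for n = 0,…,6 (a full window of length max(S) = 7), so the sequence is purely periodic with period 12.

12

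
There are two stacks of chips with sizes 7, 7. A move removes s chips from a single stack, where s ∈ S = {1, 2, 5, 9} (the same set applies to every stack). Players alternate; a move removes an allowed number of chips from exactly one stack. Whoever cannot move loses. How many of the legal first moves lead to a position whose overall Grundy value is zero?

All stacks use S = {1, 2, 5, 9}:
n : 0 1 2 3 4 5 6 7
G : 0 1 2 0 1 2 0 1
Stack A: G(7) = 1.
Stack B: G(7) = 1.
Combined Grundy value = 1 ⊕ 1 = 0.
A winning move leaves total XOR = 0, i.e. changes one component's Grundy value g to g ⊕ X where X is the current total.
Stack A: target g' = 1⊕0 = 1, but every legal move changes the Grundy value (mex property), so 0 moves.
Stack B: target g' = 1⊕0 = 1, but every legal move changes the Grundy value (mex property), so 0 moves.

0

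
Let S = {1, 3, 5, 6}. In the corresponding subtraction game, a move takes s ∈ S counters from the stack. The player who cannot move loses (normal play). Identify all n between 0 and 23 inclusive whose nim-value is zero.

G(0) = 0
G(1) = mex{0} = 1
G(2) = mex{1} = 0
G(3) = mex{0,0} = 1
G(4) = mex{1,1} = 0
G(5) = mex{0,0,0} = 1
G(6) = mex{1,1,1,0} = 2
G(7) = mex{2,0,0,1} = 3
G(8) = mex{3,1,1,0} = 2
G(9) = mex{2,2,0,1} = 3
G(10) = mex{3,3,1,0} = 2
G(11) = mex{2,2,2,1} = 0
G(12) = mex{0,3,3,2} = 1
G(13) = mex{1,2,2,3} = 0
G(14) = mex{0,0,3,2} = 1
G(15) = mex{1,1,2,3} = 0
G(16) = mex{0,0,0,2} = 1
G(17) = mex{1,1,1,0} = 2
G(18) = mex{2,0,0,1} = 3
G(19) = mex{3,1,1,0} = 2
G(20) = mex{2,2,0,1} = 3
G(21) = mex{3,3,1,0} = 2
G(22) = mex{2,2,2,1} = 0
G(23) = mex{0,3,3,2} = 1
P-positions are exactly the n with G(n) = 0.

0, 2, 4, 11, 13, 15, 22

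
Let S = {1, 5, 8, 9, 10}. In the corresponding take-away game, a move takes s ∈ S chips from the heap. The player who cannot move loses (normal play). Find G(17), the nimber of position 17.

0

n :  0  1  2  3  4  5  6  7  8  9 10 11 12 13 14 15 16 17
G :  0  1  0  1  0  1  0  1  2  3  2  3  2  3  2  3  4  0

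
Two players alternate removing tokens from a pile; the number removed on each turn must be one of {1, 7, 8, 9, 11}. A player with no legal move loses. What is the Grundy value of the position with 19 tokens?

1

G(0) = 0
G(1) = mex{0} = 1
G(2) = mex{1} = 0
G(3) = mex{0} = 1
G(4) = mex{1} = 0
G(5) = mex{0} = 1
G(6) = mex{1} = 0
G(7) = mex{0,0} = 1
G(8) = mex{1,1,0} = 2
G(9) = mex{2,0,1,0} = 3
G(10) = mex{3,1,0,1} = 2
G(11) = mex{2,0,1,0,0} = 3
G(12) = mex{3,1,0,1,1} = 2
G(13) = mex{2,0,1,0,0} = 3
G(14) = mex{3,1,0,1,1} = 2
G(15) = mex{2,2,1,0,0} = 3
G(16) = mex{3,3,2,1,1} = 0
G(17) = mex{0,2,3,2,0} = 1
G(18) = mex{1,3,2,3,1} = 0
G(19) = mex{0,2,3,2,2} = 1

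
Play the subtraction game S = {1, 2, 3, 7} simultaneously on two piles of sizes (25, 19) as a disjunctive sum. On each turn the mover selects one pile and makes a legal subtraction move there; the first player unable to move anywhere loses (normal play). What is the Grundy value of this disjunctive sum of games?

2

All piles use S = {1, 2, 3, 7}:
n :  0  1  2  3  4  5  6  7  8  9 10 11 12 13 14 15 16 17 18 19 20 21 22 23 24 25
G :  0  1  2  3  0  1  2  3  0  1  2  3  0  1  2  3  0  1  2  3  0  1  2  3  0  1
Pile A: G(25) = 1.
Pile B: G(19) = 3.
Combined Grundy value = 1 ⊕ 3 = 2.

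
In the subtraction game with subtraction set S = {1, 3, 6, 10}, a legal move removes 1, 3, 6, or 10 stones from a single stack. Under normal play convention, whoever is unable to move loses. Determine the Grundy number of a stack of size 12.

n :  0  1  2  3  4  5  6  7  8  9 10 11 12
G :  0  1  0  1  0  1  2  3  2  0  1  0  1

1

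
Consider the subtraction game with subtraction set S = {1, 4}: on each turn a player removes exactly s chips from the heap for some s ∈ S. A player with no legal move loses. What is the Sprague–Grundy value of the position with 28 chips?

G(0) = 0
G(1) = mex{0} = 1
G(2) = mex{1} = 0
G(3) = mex{0} = 1
G(4) = mex{1,0} = 2
G(5) = mex{2,1} = 0
G(6) = mex{0,0} = 1
G(7) = mex{1,1} = 0
G(8) = mex{0,2} = 1
G(9) = mex{1,0} = 2
G(10) = mex{2,1} = 0
G(11) = mex{0,0} = 1
G(12) = mex{1,1} = 0
G(13) = mex{0,2} = 1
G(14) = mex{1,0} = 2
G(15) = mex{2,1} = 0
G(16) = mex{0,0} = 1
G(17) = mex{1,1} = 0
G(18) = mex{0,2} = 1
G(19) = mex{1,0} = 2
G(20) = mex{2,1} = 0
G(21) = mex{0,0} = 1
G(22) = mex{1,1} = 0
G(23) = mex{0,2} = 1
G(24) = mex{1,0} = 2
G(25) = mex{2,1} = 0
G(26) = mex{0,0} = 1
G(27) = mex{1,1} = 0
G(28) = mex{0,2} = 1

1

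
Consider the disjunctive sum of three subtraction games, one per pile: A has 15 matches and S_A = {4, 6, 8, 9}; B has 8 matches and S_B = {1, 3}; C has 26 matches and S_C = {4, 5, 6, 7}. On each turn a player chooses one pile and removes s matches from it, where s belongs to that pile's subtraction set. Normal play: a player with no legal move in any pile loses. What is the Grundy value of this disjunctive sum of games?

Pile A, S = {4, 6, 8, 9}:
n :  0  1  2  3  4  5  6  7  8  9 10 11 12 13 14 15
G :  0  0  0  0  1  1  1  1  2  2  2  2  3  0  0  0
G_A(15) = 0.
Pile B, S = {1, 3}:
n : 0 1 2 3 4 5 6 7 8
G : 0 1 0 1 0 1 0 1 0
G_B(8) = 0.
Pile C, S = {4, 5, 6, 7}:
n :  0  1  2  3  4  5  6  7  8  9 10 11 12 13 14 15 16 17 18 19 20 21 22 23 24 25 26
G :  0  0  0  0  1  1  1  1  2  2  2  0  0  0  0  1  1  1  1  2  2  2  0  0  0  0  1
G_C(26) = 1.
Combined Grundy value = 0 ⊕ 0 ⊕ 1 = 1.

1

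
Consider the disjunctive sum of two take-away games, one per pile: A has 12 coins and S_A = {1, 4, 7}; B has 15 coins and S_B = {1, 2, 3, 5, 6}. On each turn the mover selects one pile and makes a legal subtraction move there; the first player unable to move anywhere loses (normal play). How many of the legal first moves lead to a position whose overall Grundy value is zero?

2

Pile A, S = {1, 4, 7}:
G(0) = 0
G(1) = mex{0} = 1
G(2) = mex{1} = 0
G(3) = mex{0} = 1
G(4) = mex{1,0} = 2
G(5) = mex{2,1} = 0
G(6) = mex{0,0} = 1
G(7) = mex{1,1,0} = 2
G(8) = mex{2,2,1} = 0
G(9) = mex{0,0,0} = 1
G(10) = mex{1,1,1} = 0
G(11) = mex{0,2,2} = 1
G(12) = mex{1,0,0} = 2
G_A(12) = 2.
Pile B, S = {1, 2, 3, 5, 6}:
n :  0  1  2  3  4  5  6  7  8  9 10 11 12 13 14 15
G :  0  1  2  3  0  1  2  3  0  1  2  3  0  1  2  3
G_B(15) = 3.
Combined Grundy value = 2 ⊕ 3 = 1.
A winning move leaves total XOR = 0, i.e. changes one component's Grundy value g to g ⊕ X where X is the current total.
Pile A: need g' = 2⊕1 = 3. Options: 12−1→G=1, 12−4→G=0, 12−7→G=0. Hits: 0.
Pile B: need g' = 3⊕1 = 2. Options: 15−1→G=2, 15−2→G=1, 15−3→G=0, 15−5→G=2, 15−6→G=1. Hits: 2.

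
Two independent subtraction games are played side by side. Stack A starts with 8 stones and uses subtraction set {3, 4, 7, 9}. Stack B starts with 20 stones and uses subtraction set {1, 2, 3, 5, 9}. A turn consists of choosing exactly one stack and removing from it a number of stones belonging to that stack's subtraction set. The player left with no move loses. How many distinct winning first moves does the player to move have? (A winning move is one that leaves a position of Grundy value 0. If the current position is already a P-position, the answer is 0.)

2

Stack A, S = {3, 4, 7, 9}:
n : 0 1 2 3 4 5 6 7 8
G : 0 0 0 1 1 1 2 2 2
G_A(8) = 2.
Stack B, S = {1, 2, 3, 5, 9}:
n :  0  1  2  3  4  5  6  7  8  9 10 11 12 13 14 15 16 17 18 19 20
G :  0  1  2  3  0  1  2  3  0  1  2  3  0  1  2  3  0  1  2  3  0
G_B(20) = 0.
Combined Grundy value = 2 ⊕ 0 = 2.
A winning move leaves total XOR = 0, i.e. changes one component's Grundy value g to g ⊕ X where X is the current total.
Stack A: need g' = 2⊕2 = 0. Options: 8−3→G=1, 8−4→G=1, 8−7→G=0. Hits: 1.
Stack B: need g' = 0⊕2 = 2. Options: 20−1→G=3, 20−2→G=2, 20−3→G=1, 20−5→G=3, 20−9→G=3. Hits: 1.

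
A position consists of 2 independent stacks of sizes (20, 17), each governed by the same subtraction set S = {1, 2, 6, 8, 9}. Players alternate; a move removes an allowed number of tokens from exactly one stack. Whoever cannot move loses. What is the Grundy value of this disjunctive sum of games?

3

All stacks use S = {1, 2, 6, 8, 9}:
G(0) = 0
G(1) = mex{0} = 1
G(2) = mex{1,0} = 2
G(3) = mex{2,1} = 0
G(4) = mex{0,2} = 1
G(5) = mex{1,0} = 2
G(6) = mex{2,1,0} = 3
G(7) = mex{3,2,1} = 0
G(8) = mex{0,3,2,0} = 1
G(9) = mex{1,0,0,1,0} = 2
G(10) = mex{2,1,1,2,1} = 0
G(11) = mex{0,2,2,0,2} = 1
G(12) = mex{1,0,3,1,0} = 2
G(13) = mex{2,1,0,2,1} = 3
G(14) = mex{3,2,1,3,2} = 0
G(15) = mex{0,3,2,0,3} = 1
G(16) = mex{1,0,0,1,0} = 2
G(17) = mex{2,1,1,2,1} = 0
G(18) = mex{0,2,2,0,2} = 1
G(19) = mex{1,0,3,1,0} = 2
G(20) = mex{2,1,0,2,1} = 3
Stack A: G(20) = 3.
Stack B: G(17) = 0.
Combined Grundy value = 3 ⊕ 0 = 3.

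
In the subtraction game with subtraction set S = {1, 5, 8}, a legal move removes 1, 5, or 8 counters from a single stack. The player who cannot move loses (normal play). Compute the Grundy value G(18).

1

n :  0  1  2  3  4  5  6  7  8  9 10 11 12 13 14 15 16 17 18
G :  0  1  0  1  0  1  0  1  2  3  2  3  2  0  1  0  1  0  1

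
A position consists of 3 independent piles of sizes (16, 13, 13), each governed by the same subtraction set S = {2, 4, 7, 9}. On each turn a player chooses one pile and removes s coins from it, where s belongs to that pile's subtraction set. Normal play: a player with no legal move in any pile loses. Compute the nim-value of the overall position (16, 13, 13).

All piles use S = {2, 4, 7, 9}:
G(0) = 0
G(1) = mex{} = 0
G(2) = mex{0} = 1
G(3) = mex{0} = 1
G(4) = mex{1,0} = 2
G(5) = mex{1,0} = 2
G(6) = mex{2,1} = 0
G(7) = mex{2,1,0} = 3
G(8) = mex{0,2,0} = 1
G(9) = mex{3,2,1,0} = 4
G(10) = mex{1,0,1,0} = 2
G(11) = mex{4,3,2,1} = 0
G(12) = mex{2,1,2,1} = 0
G(13) = mex{0,4,0,2} = 1
G(14) = mex{0,2,3,2} = 1
G(15) = mex{1,0,1,0} = 2
G(16) = mex{1,0,4,3} = 2
Pile A: G(16) = 2.
Pile B: G(13) = 1.
Pile C: G(13) = 1.
Combined Grundy value = 2 ⊕ 1 ⊕ 1 = 2.

2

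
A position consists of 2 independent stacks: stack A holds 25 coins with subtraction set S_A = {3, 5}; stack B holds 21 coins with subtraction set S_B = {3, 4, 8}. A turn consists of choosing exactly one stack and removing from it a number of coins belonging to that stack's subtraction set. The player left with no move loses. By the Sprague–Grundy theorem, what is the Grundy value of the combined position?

Stack A, S = {3, 5}:
G(0) = 0
G(1) = mex{} = 0
G(2) = mex{} = 0
G(3) = mex{0} = 1
G(4) = mex{0} = 1
G(5) = mex{0,0} = 1
G(6) = mex{1,0} = 2
G(7) = mex{1,0} = 2
G(8) = mex{1,1} = 0
G(9) = mex{2,1} = 0
G(10) = mex{2,1} = 0
G(11) = mex{0,2} = 1
G(12) = mex{0,2} = 1
G(13) = mex{0,0} = 1
G(14) = mex{1,0} = 2
G(15) = mex{1,0} = 2
G(16) = mex{1,1} = 0
G(17) = mex{2,1} = 0
G(18) = mex{2,1} = 0
G(19) = mex{0,2} = 1
G(20) = mex{0,2} = 1
G(21) = mex{0,0} = 1
G(22) = mex{1,0} = 2
G(23) = mex{1,0} = 2
G(24) = mex{1,1} = 0
G(25) = mex{2,1} = 0
G_A(25) = 0.
Stack B, S = {3, 4, 8}:
G(0) = 0
G(1) = mex{} = 0
G(2) = mex{} = 0
G(3) = mex{0} = 1
G(4) = mex{0,0} = 1
G(5) = mex{0,0} = 1
G(6) = mex{1,0} = 2
G(7) = mex{1,1} = 0
G(8) = mex{1,1,0} = 2
G(9) = mex{2,1,0} = 3
G(10) = mex{0,2,0} = 1
G(11) = mex{2,0,1} = 3
G(12) = mex{3,2,1} = 0
G(13) = mex{1,3,1} = 0
G(14) = mex{3,1,2} = 0
G(15) = mex{0,3,0} = 1
G(16) = mex{0,0,2} = 1
G(17) = mex{0,0,3} = 1
G(18) = mex{1,0,1} = 2
G(19) = mex{1,1,3} = 0
G(20) = mex{1,1,0} = 2
G(21) = mex{2,1,0} = 3
G_B(21) = 3.
Combined Grundy value = 0 ⊕ 3 = 3.

3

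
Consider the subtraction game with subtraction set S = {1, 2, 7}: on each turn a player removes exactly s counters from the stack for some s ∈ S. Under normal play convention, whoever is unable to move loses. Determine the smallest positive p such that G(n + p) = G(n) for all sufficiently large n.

3

n :  0  1  2  3  4  5  6  7  8  9 10 11 12 13 14
G :  0  1  2  0  1  2  0  1  2  0  1  2  0  1  2
G(n+3) = G(n) holds for n = 0,…,6 (a full window of length max(S) = 7), so the sequence is purely periodic with period 3.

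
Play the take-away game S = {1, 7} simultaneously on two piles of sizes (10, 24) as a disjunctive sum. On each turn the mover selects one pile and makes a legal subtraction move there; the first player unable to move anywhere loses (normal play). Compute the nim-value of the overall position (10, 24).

0

All piles use S = {1, 7}:
G(0) = 0
G(1) = mex{0} = 1
G(2) = mex{1} = 0
G(3) = mex{0} = 1
G(4) = mex{1} = 0
G(5) = mex{0} = 1
G(6) = mex{1} = 0
G(7) = mex{0,0} = 1
G(8) = mex{1,1} = 0
G(9) = mex{0,0} = 1
G(10) = mex{1,1} = 0
G(11) = mex{0,0} = 1
G(12) = mex{1,1} = 0
G(13) = mex{0,0} = 1
G(14) = mex{1,1} = 0
G(15) = mex{0,0} = 1
G(16) = mex{1,1} = 0
G(17) = mex{0,0} = 1
G(18) = mex{1,1} = 0
G(19) = mex{0,0} = 1
G(20) = mex{1,1} = 0
G(21) = mex{0,0} = 1
G(22) = mex{1,1} = 0
G(23) = mex{0,0} = 1
G(24) = mex{1,1} = 0
Pile A: G(10) = 0.
Pile B: G(24) = 0.
Combined Grundy value = 0 ⊕ 0 = 0.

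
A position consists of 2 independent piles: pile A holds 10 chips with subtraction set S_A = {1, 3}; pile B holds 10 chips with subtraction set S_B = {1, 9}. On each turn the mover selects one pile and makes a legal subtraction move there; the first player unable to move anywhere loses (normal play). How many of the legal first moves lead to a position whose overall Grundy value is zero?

Pile A, S = {1, 3}:
G(0) = 0
G(1) = mex{0} = 1
G(2) = mex{1} = 0
G(3) = mex{0,0} = 1
G(4) = mex{1,1} = 0
G(5) = mex{0,0} = 1
G(6) = mex{1,1} = 0
G(7) = mex{0,0} = 1
G(8) = mex{1,1} = 0
G(9) = mex{0,0} = 1
G(10) = mex{1,1} = 0
G_A(10) = 0.
Pile B, S = {1, 9}:
G(0) = 0
G(1) = mex{0} = 1
G(2) = mex{1} = 0
G(3) = mex{0} = 1
G(4) = mex{1} = 0
G(5) = mex{0} = 1
G(6) = mex{1} = 0
G(7) = mex{0} = 1
G(8) = mex{1} = 0
G(9) = mex{0,0} = 1
G(10) = mex{1,1} = 0
G_B(10) = 0.
Combined Grundy value = 0 ⊕ 0 = 0.
A winning move leaves total XOR = 0, i.e. changes one component's Grundy value g to g ⊕ X where X is the current total.
Pile A: target g' = 0⊕0 = 0, but every legal move changes the Grundy value (mex property), so 0 moves.
Pile B: target g' = 0⊕0 = 0, but every legal move changes the Grundy value (mex property), so 0 moves.

0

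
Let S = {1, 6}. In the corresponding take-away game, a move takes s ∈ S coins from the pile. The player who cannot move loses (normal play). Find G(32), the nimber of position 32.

0

G(0) = 0
G(1) = mex{0} = 1
G(2) = mex{1} = 0
G(3) = mex{0} = 1
G(4) = mex{1} = 0
G(5) = mex{0} = 1
G(6) = mex{1,0} = 2
G(7) = mex{2,1} = 0
G(8) = mex{0,0} = 1
G(9) = mex{1,1} = 0
G(10) = mex{0,0} = 1
G(11) = mex{1,1} = 0
G(12) = mex{0,2} = 1
G(13) = mex{1,0} = 2
G(14) = mex{2,1} = 0
G(15) = mex{0,0} = 1
G(16) = mex{1,1} = 0
G(17) = mex{0,0} = 1
G(18) = mex{1,1} = 0
G(19) = mex{0,2} = 1
G(20) = mex{1,0} = 2
G(21) = mex{2,1} = 0
G(22) = mex{0,0} = 1
G(23) = mex{1,1} = 0
G(24) = mex{0,0} = 1
G(25) = mex{1,1} = 0
G(26) = mex{0,2} = 1
G(27) = mex{1,0} = 2
G(28) = mex{2,1} = 0
G(29) = mex{0,0} = 1
G(30) = mex{1,1} = 0
G(31) = mex{0,0} = 1
G(32) = mex{1,1} = 0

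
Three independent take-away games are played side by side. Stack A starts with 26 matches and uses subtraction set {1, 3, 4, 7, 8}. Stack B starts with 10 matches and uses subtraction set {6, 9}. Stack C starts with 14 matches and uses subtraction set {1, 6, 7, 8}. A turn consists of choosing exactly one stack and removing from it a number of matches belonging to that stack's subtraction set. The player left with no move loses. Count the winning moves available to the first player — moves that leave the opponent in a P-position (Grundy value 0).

2

Stack A, S = {1, 3, 4, 7, 8}:
G(0) = 0
G(1) = mex{0} = 1
G(2) = mex{1} = 0
G(3) = mex{0,0} = 1
G(4) = mex{1,1,0} = 2
G(5) = mex{2,0,1} = 3
G(6) = mex{3,1,0} = 2
G(7) = mex{2,2,1,0} = 3
G(8) = mex{3,3,2,1,0} = 4
G(9) = mex{4,2,3,0,1} = 5
G(10) = mex{5,3,2,1,0} = 4
G(11) = mex{4,4,3,2,1} = 0
G(12) = mex{0,5,4,3,2} = 1
G(13) = mex{1,4,5,2,3} = 0
G(14) = mex{0,0,4,3,2} = 1
G(15) = mex{1,1,0,4,3} = 2
G(16) = mex{2,0,1,5,4} = 3
G(17) = mex{3,1,0,4,5} = 2
G(18) = mex{2,2,1,0,4} = 3
G(19) = mex{3,3,2,1,0} = 4
G(20) = mex{4,2,3,0,1} = 5
G(21) = mex{5,3,2,1,0} = 4
G(22) = mex{4,4,3,2,1} = 0
G(23) = mex{0,5,4,3,2} = 1
G(24) = mex{1,4,5,2,3} = 0
G(25) = mex{0,0,4,3,2} = 1
G(26) = mex{1,1,0,4,3} = 2
G_A(26) = 2.
Stack B, S = {6, 9}:
n :  0  1  2  3  4  5  6  7  8  9 10
G :  0  0  0  0  0  0  1  1  1  1  1
G_B(10) = 1.
Stack C, S = {1, 6, 7, 8}:
n :  0  1  2  3  4  5  6  7  8  9 10 11 12 13 14
G :  0  1  0  1  0  1  2  3  2  3  2  3  4  0  1
G_C(14) = 1.
Combined Grundy value = 2 ⊕ 1 ⊕ 1 = 2.
A winning move leaves total XOR = 0, i.e. changes one component's Grundy value g to g ⊕ X where X is the current total.
Stack A: need g' = 2⊕2 = 0. Options: 26−1→G=1, 26−3→G=1, 26−4→G=0, 26−7→G=4, 26−8→G=3. Hits: 1.
Stack B: need g' = 1⊕2 = 3. Options: 10−6→G=0, 10−9→G=0. Hits: 0.
Stack C: need g' = 1⊕2 = 3. Options: 14−1→G=0, 14−6→G=2, 14−7→G=3, 14−8→G=2. Hits: 1.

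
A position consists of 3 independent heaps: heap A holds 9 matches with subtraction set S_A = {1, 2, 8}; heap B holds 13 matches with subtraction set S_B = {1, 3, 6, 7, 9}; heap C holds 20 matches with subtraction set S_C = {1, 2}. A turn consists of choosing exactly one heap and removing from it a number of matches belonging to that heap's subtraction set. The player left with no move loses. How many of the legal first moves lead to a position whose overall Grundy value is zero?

3

Heap A, S = {1, 2, 8}:
n : 0 1 2 3 4 5 6 7 8 9
G : 0 1 2 0 1 2 0 1 2 0
G_A(9) = 0.
Heap B, S = {1, 3, 6, 7, 9}:
G(0) = 0
G(1) = mex{0} = 1
G(2) = mex{1} = 0
G(3) = mex{0,0} = 1
G(4) = mex{1,1} = 0
G(5) = mex{0,0} = 1
G(6) = mex{1,1,0} = 2
G(7) = mex{2,0,1,0} = 3
G(8) = mex{3,1,0,1} = 2
G(9) = mex{2,2,1,0,0} = 3
G(10) = mex{3,3,0,1,1} = 2
G(11) = mex{2,2,1,0,0} = 3
G(12) = mex{3,3,2,1,1} = 0
G(13) = mex{0,2,3,2,0} = 1
G_B(13) = 1.
Heap C, S = {1, 2}:
n :  0  1  2  3  4  5  6  7  8  9 10 11 12 13 14 15 16 17 18 19 20
G :  0  1  2  0  1  2  0  1  2  0  1  2  0  1  2  0  1  2  0  1  2
G_C(20) = 2.
Combined Grundy value = 0 ⊕ 1 ⊕ 2 = 3.
A winning move leaves total XOR = 0, i.e. changes one component's Grundy value g to g ⊕ X where X is the current total.
Heap A: need g' = 0⊕3 = 3. Options: 9−1→G=2, 9−2→G=1, 9−8→G=1. Hits: 0.
Heap B: need g' = 1⊕3 = 2. Options: 13−1→G=0, 13−3→G=2, 13−6→G=3, 13−7→G=2, 13−9→G=0. Hits: 2.
Heap C: need g' = 2⊕3 = 1. Options: 20−1→G=1, 20−2→G=0. Hits: 1.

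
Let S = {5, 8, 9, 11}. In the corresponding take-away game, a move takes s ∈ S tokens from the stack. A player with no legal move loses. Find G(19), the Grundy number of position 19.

0

n :  0  1  2  3  4  5  6  7  8  9 10 11 12 13 14 15 16 17 18 19
G :  0  0  0  0  0  1  1  1  1  1  2  2  2  2  2  3  0  0  0  0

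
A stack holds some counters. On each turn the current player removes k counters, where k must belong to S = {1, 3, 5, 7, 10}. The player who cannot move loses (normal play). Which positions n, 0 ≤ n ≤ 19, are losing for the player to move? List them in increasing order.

n :  0  1  2  3  4  5  6  7  8  9 10 11 12 13 14 15 16 17 18 19
G :  0  1  0  1  0  1  0  1  0  1  2  3  2  3  2  3  2  0  1  0
P-positions are exactly the n with G(n) = 0.

0, 2, 4, 6, 8, 17, 19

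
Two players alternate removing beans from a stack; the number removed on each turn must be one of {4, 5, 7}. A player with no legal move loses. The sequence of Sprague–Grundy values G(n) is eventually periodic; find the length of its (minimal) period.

11

n :  0  1  2  3  4  5  6  7  8  9 10 11 12 13 14 15 16 17 18 19 20 21 22 23
G :  0  0  0  0  1  1  1  1  2  2  2  0  0  0  0  1  1  1  1  2  2  2  0  0
G(n+11) = G(n) holds for n = 0,…,6 (a full window of length max(S) = 7), so the sequence is purely periodic with period 11.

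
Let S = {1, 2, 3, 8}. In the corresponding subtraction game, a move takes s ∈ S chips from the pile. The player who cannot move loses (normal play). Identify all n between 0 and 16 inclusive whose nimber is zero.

n :  0  1  2  3  4  5  6  7  8  9 10 11 12 13 14 15 16
G :  0  1  2  3  0  1  2  3  4  0  1  2  3  0  1  2  3
P-positions are exactly the n with G(n) = 0.

0, 4, 9, 13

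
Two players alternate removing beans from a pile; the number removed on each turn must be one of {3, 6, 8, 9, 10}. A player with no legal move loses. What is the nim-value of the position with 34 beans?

2

n :  0  1  2  3  4  5  6  7  8  9 10 11 12 13 14 15 16 17 18 19 20 21 22 23 24 25 26 27 28 29 30 31 32 33 34
G :  0  0  0  1  1  1  2  2  2  3  3  3  4  0  0  0  1  1  1  2  2  2  3  3  3  4  0  0  0  1  1  1  2  2  2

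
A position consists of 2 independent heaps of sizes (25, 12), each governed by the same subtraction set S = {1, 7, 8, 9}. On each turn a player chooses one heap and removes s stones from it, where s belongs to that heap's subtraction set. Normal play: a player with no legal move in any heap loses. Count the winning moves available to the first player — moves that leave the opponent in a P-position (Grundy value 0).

2

All heaps use S = {1, 7, 8, 9}:
n :  0  1  2  3  4  5  6  7  8  9 10 11 12 13 14 15 16 17 18 19 20 21 22 23 24 25
G :  0  1  0  1  0  1  0  1  2  3  2  3  2  3  2  3  0  1  0  1  0  1  0  1  2  3
Heap A: G(25) = 3.
Heap B: G(12) = 2.
Combined Grundy value = 3 ⊕ 2 = 1.
A winning move leaves total XOR = 0, i.e. changes one component's Grundy value g to g ⊕ X where X is the current total.
Heap A: need g' = 3⊕1 = 2. Options: 25−1→G=2, 25−7→G=0, 25−8→G=1, 25−9→G=0. Hits: 1.
Heap B: need g' = 2⊕1 = 3. Options: 12−1→G=3, 12−7→G=1, 12−8→G=0, 12−9→G=1. Hits: 1.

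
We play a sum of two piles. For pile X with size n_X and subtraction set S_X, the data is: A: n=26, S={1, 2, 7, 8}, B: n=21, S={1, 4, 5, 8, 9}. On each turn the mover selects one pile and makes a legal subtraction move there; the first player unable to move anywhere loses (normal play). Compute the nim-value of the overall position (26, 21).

Pile A, S = {1, 2, 7, 8}:
G(0) = 0
G(1) = mex{0} = 1
G(2) = mex{1,0} = 2
G(3) = mex{2,1} = 0
G(4) = mex{0,2} = 1
G(5) = mex{1,0} = 2
G(6) = mex{2,1} = 0
G(7) = mex{0,2,0} = 1
G(8) = mex{1,0,1,0} = 2
G(9) = mex{2,1,2,1} = 0
G(10) = mex{0,2,0,2} = 1
G(11) = mex{1,0,1,0} = 2
G(12) = mex{2,1,2,1} = 0
G(13) = mex{0,2,0,2} = 1
G(14) = mex{1,0,1,0} = 2
G(15) = mex{2,1,2,1} = 0
G(16) = mex{0,2,0,2} = 1
G(17) = mex{1,0,1,0} = 2
G(18) = mex{2,1,2,1} = 0
G(19) = mex{0,2,0,2} = 1
G(20) = mex{1,0,1,0} = 2
G(21) = mex{2,1,2,1} = 0
G(22) = mex{0,2,0,2} = 1
G(23) = mex{1,0,1,0} = 2
G(24) = mex{2,1,2,1} = 0
G(25) = mex{0,2,0,2} = 1
G(26) = mex{1,0,1,0} = 2
G_A(26) = 2.
Pile B, S = {1, 4, 5, 8, 9}:
n :  0  1  2  3  4  5  6  7  8  9 10 11 12 13 14 15 16 17 18 19 20 21
G :  0  1  0  1  2  3  2  3  4  5  4  5  0  1  0  1  2  3  2  3  4  5
G_B(21) = 5.
Combined Grundy value = 2 ⊕ 5 = 7.

7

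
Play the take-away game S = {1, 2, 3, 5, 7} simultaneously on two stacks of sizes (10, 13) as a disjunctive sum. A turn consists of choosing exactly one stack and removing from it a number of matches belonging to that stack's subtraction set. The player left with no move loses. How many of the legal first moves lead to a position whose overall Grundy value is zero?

All stacks use S = {1, 2, 3, 5, 7}:
n :  0  1  2  3  4  5  6  7  8  9 10 11 12 13
G :  0  1  2  3  0  1  2  3  0  1  2  3  0  1
Stack A: G(10) = 2.
Stack B: G(13) = 1.
Combined Grundy value = 2 ⊕ 1 = 3.
A winning move leaves total XOR = 0, i.e. changes one component's Grundy value g to g ⊕ X where X is the current total.
Stack A: need g' = 2⊕3 = 1. Options: 10−1→G=1, 10−2→G=0, 10−3→G=3, 10−5→G=1, 10−7→G=3. Hits: 2.
Stack B: need g' = 1⊕3 = 2. Options: 13−1→G=0, 13−2→G=3, 13−3→G=2, 13−5→G=0, 13−7→G=2. Hits: 2.

4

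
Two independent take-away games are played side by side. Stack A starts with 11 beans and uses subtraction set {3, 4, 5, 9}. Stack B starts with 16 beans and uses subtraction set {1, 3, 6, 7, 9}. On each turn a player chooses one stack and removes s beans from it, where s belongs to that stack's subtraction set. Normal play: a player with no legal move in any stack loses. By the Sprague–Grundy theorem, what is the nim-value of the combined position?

1

Stack A, S = {3, 4, 5, 9}:
n :  0  1  2  3  4  5  6  7  8  9 10 11
G :  0  0  0  1  1  1  2  2  0  3  3  1
G_A(11) = 1.
Stack B, S = {1, 3, 6, 7, 9}:
n :  0  1  2  3  4  5  6  7  8  9 10 11 12 13 14 15 16
G :  0  1  0  1  0  1  2  3  2  3  2  3  0  1  0  1  0
G_B(16) = 0.
Combined Grundy value = 1 ⊕ 0 = 1.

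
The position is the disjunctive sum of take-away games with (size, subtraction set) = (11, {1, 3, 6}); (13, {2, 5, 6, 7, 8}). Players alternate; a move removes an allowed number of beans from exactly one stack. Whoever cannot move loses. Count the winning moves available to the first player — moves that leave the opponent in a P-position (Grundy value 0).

0

Stack A, S = {1, 3, 6}:
n :  0  1  2  3  4  5  6  7  8  9 10 11
G :  0  1  0  1  0  1  2  3  2  0  1  0
G_A(11) = 0.
Stack B, S = {2, 5, 6, 7, 8}:
G(0) = 0
G(1) = mex{} = 0
G(2) = mex{0} = 1
G(3) = mex{0} = 1
G(4) = mex{1} = 0
G(5) = mex{1,0} = 2
G(6) = mex{0,0,0} = 1
G(7) = mex{2,1,0,0} = 3
G(8) = mex{1,1,1,0,0} = 2
G(9) = mex{3,0,1,1,0} = 2
G(10) = mex{2,2,0,1,1} = 3
G(11) = mex{2,1,2,0,1} = 3
G(12) = mex{3,3,1,2,0} = 4
G(13) = mex{3,2,3,1,2} = 0
G_B(13) = 0.
Combined Grundy value = 0 ⊕ 0 = 0.
A winning move leaves total XOR = 0, i.e. changes one component's Grundy value g to g ⊕ X where X is the current total.
Stack A: target g' = 0⊕0 = 0, but every legal move changes the Grundy value (mex property), so 0 moves.
Stack B: target g' = 0⊕0 = 0, but every legal move changes the Grundy value (mex property), so 0 moves.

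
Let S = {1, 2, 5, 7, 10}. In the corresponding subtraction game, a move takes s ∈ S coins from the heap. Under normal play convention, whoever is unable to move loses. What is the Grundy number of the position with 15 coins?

n :  0  1  2  3  4  5  6  7  8  9 10 11 12 13 14 15
G :  0  1  2  0  1  2  0  1  2  0  1  2  0  1  2  0

0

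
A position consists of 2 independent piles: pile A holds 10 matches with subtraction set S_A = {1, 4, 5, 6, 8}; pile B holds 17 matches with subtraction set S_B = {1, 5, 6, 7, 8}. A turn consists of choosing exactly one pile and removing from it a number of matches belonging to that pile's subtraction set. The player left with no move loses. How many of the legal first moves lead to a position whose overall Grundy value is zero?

3

Pile A, S = {1, 4, 5, 6, 8}:
n :  0  1  2  3  4  5  6  7  8  9 10
G :  0  1  0  1  2  3  2  3  4  0  1
G_A(10) = 1.
Pile B, S = {1, 5, 6, 7, 8}:
n :  0  1  2  3  4  5  6  7  8  9 10 11 12 13 14 15 16 17
G :  0  1  0  1  0  1  2  3  2  3  2  3  4  0  1  0  1  0
G_B(17) = 0.
Combined Grundy value = 1 ⊕ 0 = 1.
A winning move leaves total XOR = 0, i.e. changes one component's Grundy value g to g ⊕ X where X is the current total.
Pile A: need g' = 1⊕1 = 0. Options: 10−1→G=0, 10−4→G=2, 10−5→G=3, 10−6→G=2, 10−8→G=0. Hits: 2.
Pile B: need g' = 0⊕1 = 1. Options: 17−1→G=1, 17−5→G=4, 17−6→G=3, 17−7→G=2, 17−8→G=3. Hits: 1.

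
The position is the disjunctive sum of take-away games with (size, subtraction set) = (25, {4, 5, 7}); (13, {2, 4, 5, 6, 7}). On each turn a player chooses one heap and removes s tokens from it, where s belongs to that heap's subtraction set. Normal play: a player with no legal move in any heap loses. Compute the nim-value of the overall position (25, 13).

2

Heap A, S = {4, 5, 7}:
n :  0  1  2  3  4  5  6  7  8  9 10 11 12 13 14 15 16 17 18 19 20 21 22 23 24 25
G :  0  0  0  0  1  1  1  1  2  2  2  0  0  0  0  1  1  1  1  2  2  2  0  0  0  0
G_A(25) = 0.
Heap B, S = {2, 4, 5, 6, 7}:
n :  0  1  2  3  4  5  6  7  8  9 10 11 12 13
G :  0  0  1  1  2  2  3  3  4  0  0  1  1  2
G_B(13) = 2.
Combined Grundy value = 0 ⊕ 2 = 2.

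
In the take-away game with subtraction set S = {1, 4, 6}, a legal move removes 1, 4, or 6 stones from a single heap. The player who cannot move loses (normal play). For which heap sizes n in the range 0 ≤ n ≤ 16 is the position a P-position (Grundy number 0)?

n :  0  1  2  3  4  5  6  7  8  9 10 11 12 13 14 15 16
G :  0  1  0  1  2  0  1  0  1  2  0  1  0  1  2  0  1
P-positions are exactly the n with G(n) = 0.

0, 2, 5, 7, 10, 12, 15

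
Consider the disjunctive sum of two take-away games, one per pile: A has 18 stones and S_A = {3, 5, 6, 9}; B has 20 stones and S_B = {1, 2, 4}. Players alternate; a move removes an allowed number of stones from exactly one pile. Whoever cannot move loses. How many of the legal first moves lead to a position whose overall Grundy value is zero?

Pile A, S = {3, 5, 6, 9}:
n :  0  1  2  3  4  5  6  7  8  9 10 11 12 13 14 15 16 17 18
G :  0  0  0  1  1  1  2  2  2  3  3  3  0  0  0  1  1  1  2
G_A(18) = 2.
Pile B, S = {1, 2, 4}:
G(0) = 0
G(1) = mex{0} = 1
G(2) = mex{1,0} = 2
G(3) = mex{2,1} = 0
G(4) = mex{0,2,0} = 1
G(5) = mex{1,0,1} = 2
G(6) = mex{2,1,2} = 0
G(7) = mex{0,2,0} = 1
G(8) = mex{1,0,1} = 2
G(9) = mex{2,1,2} = 0
G(10) = mex{0,2,0} = 1
G(11) = mex{1,0,1} = 2
G(12) = mex{2,1,2} = 0
G(13) = mex{0,2,0} = 1
G(14) = mex{1,0,1} = 2
G(15) = mex{2,1,2} = 0
G(16) = mex{0,2,0} = 1
G(17) = mex{1,0,1} = 2
G(18) = mex{2,1,2} = 0
G(19) = mex{0,2,0} = 1
G(20) = mex{1,0,1} = 2
G_B(20) = 2.
Combined Grundy value = 2 ⊕ 2 = 0.
A winning move leaves total XOR = 0, i.e. changes one component's Grundy value g to g ⊕ X where X is the current total.
Pile A: target g' = 2⊕0 = 2, but every legal move changes the Grundy value (mex property), so 0 moves.
Pile B: target g' = 2⊕0 = 2, but every legal move changes the Grundy value (mex property), so 0 moves.

0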